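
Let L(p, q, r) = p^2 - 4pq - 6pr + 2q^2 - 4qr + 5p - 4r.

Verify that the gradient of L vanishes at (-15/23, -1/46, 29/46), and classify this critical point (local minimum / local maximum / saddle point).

∇L = (2p - 4q - 6r + 5, -4p + 4q - 4r, -6p - 4q - 4); substituting (-15/23, -1/46, 29/46) gives ∇L = (0, 0, 0), so (-15/23, -1/46, 29/46) is indeed a critical point.
The Hessian is constant: H = [[2, -4, -6], [-4, 4, -4], [-6, -4, 0]].
Leading principal minors: Δ₁ = 2, Δ₂ = -8, Δ₃ = -368.
The minors fit neither the all-positive nor the alternating-sign pattern, so H is indefinite: a saddle point.

saddle point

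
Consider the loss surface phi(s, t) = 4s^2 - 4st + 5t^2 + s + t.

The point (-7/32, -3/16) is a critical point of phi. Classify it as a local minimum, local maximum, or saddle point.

local minimum

The Hessian of phi is constant: H = [[8, -4], [-4, 10]].
det(H) = 8·10 − (-4)² = 64.
det(H) > 0 and tr(H) = 18 > 0, so H is positive definite and the point is a local minimum.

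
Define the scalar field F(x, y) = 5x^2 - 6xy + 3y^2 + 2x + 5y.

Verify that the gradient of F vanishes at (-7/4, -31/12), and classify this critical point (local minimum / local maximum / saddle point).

∇F = (10x - 6y + 2, -6x + 6y + 5); substituting (-7/4, -31/12) gives ∇F = (0, 0), so (-7/4, -31/12) is indeed a critical point.
The Hessian of F is constant: H = [[10, -6], [-6, 6]].
det(H) = 10·6 − (-6)² = 24.
det(H) > 0 and tr(H) = 16 > 0, so H is positive definite and the point is a local minimum.

local minimum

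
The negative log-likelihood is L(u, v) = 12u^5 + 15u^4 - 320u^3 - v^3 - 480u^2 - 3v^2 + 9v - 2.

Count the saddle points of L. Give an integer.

L separates as a function of u plus a function of v, so ∇L=0 decouples.
∂L/∂u = 60u(u - 4)(u + 1)(u + 4) = 0 at u ∈ {-4, -1, 0, 4}; ∂L/∂v = -3(v - 1)(v + 3) = 0 at v ∈ {-3, 1}.
The Hessian is diagonal: diag(L_uu, L_vv). Second derivatives: L_uu(-4)=-5760, L_uu(-1)=900, L_uu(0)=-960, L_uu(4)=9600; L_vv(-3)=12, L_vv(1)=-12.
Saddle points occur where the two diagonal entries have opposite signs: (-4, -3), (-1, 1), (0, -3), (4, 1). Count: 4.

4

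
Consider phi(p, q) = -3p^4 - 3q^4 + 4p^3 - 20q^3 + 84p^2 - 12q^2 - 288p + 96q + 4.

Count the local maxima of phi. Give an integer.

4

phi separates as a function of p plus a function of q, so ∇phi=0 decouples.
∂phi/∂p = -12(p - 3)(p - 2)(p + 4) = 0 at p ∈ {-4, 2, 3}; ∂phi/∂q = -12(q - 1)(q + 2)(q + 4) = 0 at q ∈ {-4, -2, 1}.
The Hessian is diagonal: diag(phi_pp, phi_qq). Second derivatives: phi_pp(-4)=-504, phi_pp(2)=72, phi_pp(3)=-84; phi_qq(-4)=-120, phi_qq(-2)=72, phi_qq(1)=-180.
Local maxima occur where both diagonal entries negative: (-4, -4), (-4, 1), (3, -4), (3, 1). Count: 4.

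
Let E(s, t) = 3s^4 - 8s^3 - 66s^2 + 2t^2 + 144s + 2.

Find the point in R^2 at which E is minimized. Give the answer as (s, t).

E(s,t) separates as P(s) + Q(t) + 2, so its minimum is min P + min Q + 2.
P'(s) = 12(s - 4)(s - 1)(s + 3) vanishes at s ∈ {-3, 1, 4}; Q'(t) = 4t vanishes at t ∈ {0}.
Local minima of P (where P''>0): P(-3)=-567, P(4)=-224. Local minima of Q: Q(0)=0.
So the global minimum of E is P(-3) + Q(0) + 2 = -567 + 0 + 2 = -565, attained at (-3, 0).

(-3, 0)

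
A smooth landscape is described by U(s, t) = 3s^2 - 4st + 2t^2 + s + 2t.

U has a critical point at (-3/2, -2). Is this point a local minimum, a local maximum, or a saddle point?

local minimum

The Hessian of U is constant: H = [[6, -4], [-4, 4]].
det(H) = 6·4 − (-4)² = 8.
det(H) > 0 and tr(H) = 10 > 0, so H is positive definite and the point is a local minimum.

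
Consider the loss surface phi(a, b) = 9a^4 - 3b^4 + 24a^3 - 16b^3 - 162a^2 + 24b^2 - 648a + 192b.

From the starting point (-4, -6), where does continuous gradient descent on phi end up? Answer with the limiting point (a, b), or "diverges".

diverges

phi is separable, so gradient descent decouples: a follows -∂phi/∂a, b follows -∂phi/∂b.
∂phi/∂a = 36(a - 3)(a + 2)(a + 3); at a=-4 this is -504, so a increases.
∂phi/∂b = -12(b - 2)(b + 2)(b + 4); at b=-6 this is 768, so b decreases.
The b-coordinate has no critical point in that direction and runs off to infinity.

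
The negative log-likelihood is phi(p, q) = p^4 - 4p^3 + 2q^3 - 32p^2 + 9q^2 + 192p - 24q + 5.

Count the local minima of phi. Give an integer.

phi separates as a function of p plus a function of q, so ∇phi=0 decouples.
∂phi/∂p = 4(p - 4)(p - 3)(p + 4) = 0 at p ∈ {-4, 3, 4}; ∂phi/∂q = 6(q - 1)(q + 4) = 0 at q ∈ {-4, 1}.
The Hessian is diagonal: diag(phi_pp, phi_qq). Second derivatives: phi_pp(-4)=224, phi_pp(3)=-28, phi_pp(4)=32; phi_qq(-4)=-30, phi_qq(1)=30.
Local minima occur where both diagonal entries positive: (-4, 1), (4, 1). Count: 2.

2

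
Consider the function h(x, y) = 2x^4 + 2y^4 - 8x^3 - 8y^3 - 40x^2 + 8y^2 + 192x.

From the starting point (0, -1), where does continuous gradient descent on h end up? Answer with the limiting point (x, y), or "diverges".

(-3, 0)

h is separable, so gradient descent decouples: x follows -∂h/∂x, y follows -∂h/∂y.
∂h/∂x = 8(x - 4)(x - 2)(x + 3); at x=0 this is 192, so x decreases.
∂h/∂y = 8y(y - 2)(y - 1); at y=-1 this is -48, so y increases.
x converges to its nearest critical value -3 (a local min of the x-part); y converges to 0. The iterate converges to (-3, 0).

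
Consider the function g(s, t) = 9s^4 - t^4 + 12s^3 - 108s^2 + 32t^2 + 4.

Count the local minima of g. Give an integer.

2

g separates as a function of s plus a function of t, so ∇g=0 decouples.
∂g/∂s = 36s(s - 2)(s + 3) = 0 at s ∈ {-3, 0, 2}; ∂g/∂t = -4t(t - 4)(t + 4) = 0 at t ∈ {-4, 0, 4}.
The Hessian is diagonal: diag(g_ss, g_tt). Second derivatives: g_ss(-3)=540, g_ss(0)=-216, g_ss(2)=360; g_tt(-4)=-128, g_tt(0)=64, g_tt(4)=-128.
Local minima occur where both diagonal entries positive: (-3, 0), (2, 0). Count: 2.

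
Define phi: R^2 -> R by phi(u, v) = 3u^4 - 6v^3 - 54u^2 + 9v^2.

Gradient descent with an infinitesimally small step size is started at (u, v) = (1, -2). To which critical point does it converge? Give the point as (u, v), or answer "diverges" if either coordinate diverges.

phi is separable, so gradient descent decouples: u follows -∂phi/∂u, v follows -∂phi/∂v.
∂phi/∂u = 12u(u - 3)(u + 3); at u=1 this is -96, so u increases.
∂phi/∂v = -18v(v - 1); at v=-2 this is -108, so v increases.
u converges to its nearest critical value 3 (a local min of the u-part); v converges to 0. The iterate converges to (3, 0).

(3, 0)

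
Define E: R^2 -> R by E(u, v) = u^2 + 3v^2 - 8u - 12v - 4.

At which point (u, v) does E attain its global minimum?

(4, 2)

E(u,v) separates as P(u) + Q(v) − 4, so its minimum is min P + min Q − 4.
P'(u) = 2u - 8 vanishes at u ∈ {4}; Q'(v) = 6v - 12 vanishes at v ∈ {2}.
Local minima of P (where P''>0): P(4)=-16. Local minima of Q: Q(2)=-12.
So the global minimum of E is P(4) + Q(2) − 4 = -16 − 12 − 4 = -32, attained at (4, 2).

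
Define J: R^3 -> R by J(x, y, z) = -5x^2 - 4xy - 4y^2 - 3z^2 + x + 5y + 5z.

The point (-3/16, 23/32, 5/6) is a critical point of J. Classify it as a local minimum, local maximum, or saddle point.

The Hessian is constant: H = [[-10, -4, 0], [-4, -8, 0], [0, 0, -6]].
Leading principal minors: Δ₁ = -10, Δ₂ = 64, Δ₃ = -384.
The minors alternate sign starting negative (−, +, −), so H is negative definite: a local maximum.

local maximum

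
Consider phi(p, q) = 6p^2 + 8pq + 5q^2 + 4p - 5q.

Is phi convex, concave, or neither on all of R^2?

phi is quadratic, so its Hessian is the constant matrix H = [[12, 8], [8, 10]].
det(H) = 56, tr(H) = 22.
det(H) > 0 and tr(H) > 0, so H is positive definite everywhere: convex.

convex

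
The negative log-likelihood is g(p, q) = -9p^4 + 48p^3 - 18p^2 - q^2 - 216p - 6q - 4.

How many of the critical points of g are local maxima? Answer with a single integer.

g separates as a function of p plus a function of q, so ∇g=0 decouples.
∂g/∂p = -36(p - 3)(p - 2)(p + 1) = 0 at p ∈ {-1, 2, 3}; ∂g/∂q = -2(q + 3) = 0 at q ∈ {-3}.
The Hessian is diagonal: diag(g_pp, g_qq). Second derivatives: g_pp(-1)=-432, g_pp(2)=108, g_pp(3)=-144; g_qq(-3)=-2.
Local maxima occur where both diagonal entries negative: (-1, -3), (3, -3). Count: 2.

2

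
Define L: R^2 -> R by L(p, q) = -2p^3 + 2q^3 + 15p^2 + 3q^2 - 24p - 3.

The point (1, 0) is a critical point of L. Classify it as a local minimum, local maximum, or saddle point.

local minimum

The mixed partial ∂²L/∂p∂q is 0, so the Hessian at any point is diag(L_pp, L_qq) = diag(6(-2p + 5), 6(2q + 1)).
At (1, 0): H = diag(18, 6).
Both eigenvalues are positive, so H is positive definite: a local minimum.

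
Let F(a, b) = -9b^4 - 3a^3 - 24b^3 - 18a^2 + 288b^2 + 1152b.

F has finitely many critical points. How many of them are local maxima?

F separates as a function of a plus a function of b, so ∇F=0 decouples.
∂F/∂a = -9a(a + 4) = 0 at a ∈ {-4, 0}; ∂F/∂b = -36(b - 4)(b + 2)(b + 4) = 0 at b ∈ {-4, -2, 4}.
The Hessian is diagonal: diag(F_aa, F_bb). Second derivatives: F_aa(-4)=36, F_aa(0)=-36; F_bb(-4)=-576, F_bb(-2)=432, F_bb(4)=-1728.
Local maxima occur where both diagonal entries negative: (0, -4), (0, 4). Count: 2.

2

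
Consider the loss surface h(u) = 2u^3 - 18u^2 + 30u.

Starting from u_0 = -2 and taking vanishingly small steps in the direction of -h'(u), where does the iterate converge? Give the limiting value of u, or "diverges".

diverges

h'(u) = 6(u - 5)(u - 1), so h'(-2) = 126.
Gradient descent moves in the -h' direction, i.e. u is decreasing.
There is no critical point below u=-2, and h' keeps the same sign, so the iterate runs off to −∞.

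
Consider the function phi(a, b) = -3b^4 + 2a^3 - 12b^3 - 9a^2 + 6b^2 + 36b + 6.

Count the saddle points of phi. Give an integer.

phi separates as a function of a plus a function of b, so ∇phi=0 decouples.
∂phi/∂a = 6a(a - 3) = 0 at a ∈ {0, 3}; ∂phi/∂b = -12(b - 1)(b + 1)(b + 3) = 0 at b ∈ {-3, -1, 1}.
The Hessian is diagonal: diag(phi_aa, phi_bb). Second derivatives: phi_aa(0)=-18, phi_aa(3)=18; phi_bb(-3)=-96, phi_bb(-1)=48, phi_bb(1)=-96.
Saddle points occur where the two diagonal entries have opposite signs: (0, -1), (3, -3), (3, 1). Count: 3.

3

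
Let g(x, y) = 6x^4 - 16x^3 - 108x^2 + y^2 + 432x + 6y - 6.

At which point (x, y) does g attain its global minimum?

g(x,y) separates as P(x) + Q(y) − 6, so its minimum is min P + min Q − 6.
P'(x) = 24(x - 3)(x - 2)(x + 3) vanishes at x ∈ {-3, 2, 3}; Q'(y) = 2y + 6 vanishes at y ∈ {-3}.
Local minima of P (where P''>0): P(-3)=-1350, P(3)=378. Local minima of Q: Q(-3)=-9.
So the global minimum of g is P(-3) + Q(-3) − 6 = -1350 − 9 − 6 = -1365, attained at (-3, -3).

(-3, -3)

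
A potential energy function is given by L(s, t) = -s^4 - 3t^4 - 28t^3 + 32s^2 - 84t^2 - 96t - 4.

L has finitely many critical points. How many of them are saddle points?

4

L separates as a function of s plus a function of t, so ∇L=0 decouples.
∂L/∂s = -4s(s - 4)(s + 4) = 0 at s ∈ {-4, 0, 4}; ∂L/∂t = -12(t + 1)(t + 2)(t + 4) = 0 at t ∈ {-4, -2, -1}.
The Hessian is diagonal: diag(L_ss, L_tt). Second derivatives: L_ss(-4)=-128, L_ss(0)=64, L_ss(4)=-128; L_tt(-4)=-72, L_tt(-2)=24, L_tt(-1)=-36.
Saddle points occur where the two diagonal entries have opposite signs: (-4, -2), (0, -4), (0, -1), (4, -2). Count: 4.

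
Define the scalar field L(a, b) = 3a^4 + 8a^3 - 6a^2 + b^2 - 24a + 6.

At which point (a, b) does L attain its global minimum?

L(a,b) separates as P(a) + Q(b) + 6, so its minimum is min P + min Q + 6.
P'(a) = 12(a - 1)(a + 1)(a + 2) vanishes at a ∈ {-2, -1, 1}; Q'(b) = 2b vanishes at b ∈ {0}.
Local minima of P (where P''>0): P(-2)=8, P(1)=-19. Local minima of Q: Q(0)=0.
So the global minimum of L is P(1) + Q(0) + 6 = -19 + 0 + 6 = -13, attained at (1, 0).

(1, 0)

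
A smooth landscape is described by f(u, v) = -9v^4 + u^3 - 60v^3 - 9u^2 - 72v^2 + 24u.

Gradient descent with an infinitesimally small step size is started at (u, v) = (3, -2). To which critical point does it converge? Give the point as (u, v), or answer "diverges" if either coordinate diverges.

(4, -1)

f is separable, so gradient descent decouples: u follows -∂f/∂u, v follows -∂f/∂v.
∂f/∂u = 3(u - 4)(u - 2); at u=3 this is -3, so u increases.
∂f/∂v = -36v(v + 1)(v + 4); at v=-2 this is -144, so v increases.
u converges to its nearest critical value 4 (a local min of the u-part); v converges to -1. The iterate converges to (4, -1).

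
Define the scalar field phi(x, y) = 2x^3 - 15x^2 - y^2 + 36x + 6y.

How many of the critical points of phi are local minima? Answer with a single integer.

0

phi separates as a function of x plus a function of y, so ∇phi=0 decouples.
∂phi/∂x = 6(x - 3)(x - 2) = 0 at x ∈ {2, 3}; ∂phi/∂y = -2(y - 3) = 0 at y ∈ {3}.
The Hessian is diagonal: diag(phi_xx, phi_yy). Second derivatives: phi_xx(2)=-6, phi_xx(3)=6; phi_yy(3)=-2.
Local minima occur where both diagonal entries positive: none. Count: 0.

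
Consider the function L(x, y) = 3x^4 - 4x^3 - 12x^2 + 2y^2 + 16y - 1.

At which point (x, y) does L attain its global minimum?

L(x,y) separates as P(x) + Q(y) − 1, so its minimum is min P + min Q − 1.
P'(x) = 12x(x - 2)(x + 1) vanishes at x ∈ {-1, 0, 2}; Q'(y) = 4y + 16 vanishes at y ∈ {-4}.
Local minima of P (where P''>0): P(-1)=-5, P(2)=-32. Local minima of Q: Q(-4)=-32.
So the global minimum of L is P(2) + Q(-4) − 1 = -32 − 32 − 1 = -65, attained at (2, -4).

(2, -4)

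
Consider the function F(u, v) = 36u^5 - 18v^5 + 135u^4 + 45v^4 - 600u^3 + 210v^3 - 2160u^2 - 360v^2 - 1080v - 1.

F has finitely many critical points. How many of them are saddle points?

F separates as a function of u plus a function of v, so ∇F=0 decouples.
∂F/∂u = 180u(u - 3)(u + 2)(u + 4) = 0 at u ∈ {-4, -2, 0, 3}; ∂F/∂v = -90(v - 3)(v - 2)(v + 1)(v + 2) = 0 at v ∈ {-2, -1, 2, 3}.
The Hessian is diagonal: diag(F_uu, F_vv). Second derivatives: F_uu(-4)=-10080, F_uu(-2)=3600, F_uu(0)=-4320, F_uu(3)=18900; F_vv(-2)=1800, F_vv(-1)=-1080, F_vv(2)=1080, F_vv(3)=-1800.
Saddle points occur where the two diagonal entries have opposite signs: (-4, -2), (-4, 2), (-2, -1), (-2, 3), (0, -2), (0, 2), (3, -1), (3, 3). Count: 8.

8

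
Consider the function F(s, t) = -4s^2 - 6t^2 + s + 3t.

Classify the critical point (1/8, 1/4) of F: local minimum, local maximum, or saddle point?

The Hessian of F is constant: H = [[-8, 0], [0, -12]].
det(H) = (-8)·(-12) − 0² = 96.
det(H) > 0 and tr(H) = -20 < 0, so H is negative definite and the point is a local maximum.

local maximum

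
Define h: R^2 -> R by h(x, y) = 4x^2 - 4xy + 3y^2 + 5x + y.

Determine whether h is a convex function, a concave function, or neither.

convex

h is quadratic, so its Hessian is the constant matrix H = [[8, -4], [-4, 6]].
det(H) = 32, tr(H) = 14.
det(H) > 0 and tr(H) > 0, so H is positive definite everywhere: convex.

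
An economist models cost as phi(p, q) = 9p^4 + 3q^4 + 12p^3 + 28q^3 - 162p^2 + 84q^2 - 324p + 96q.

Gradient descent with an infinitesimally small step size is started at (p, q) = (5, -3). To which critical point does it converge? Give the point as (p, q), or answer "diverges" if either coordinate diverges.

phi is separable, so gradient descent decouples: p follows -∂phi/∂p, q follows -∂phi/∂q.
∂phi/∂p = 36(p - 3)(p + 1)(p + 3); at p=5 this is 3456, so p decreases.
∂phi/∂q = 12(q + 1)(q + 2)(q + 4); at q=-3 this is 24, so q decreases.
p converges to its nearest critical value 3 (a local min of the p-part); q converges to -4. The iterate converges to (3, -4).

(3, -4)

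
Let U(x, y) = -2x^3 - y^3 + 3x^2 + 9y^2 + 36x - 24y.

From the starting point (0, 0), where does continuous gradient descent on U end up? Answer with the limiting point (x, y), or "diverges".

(-2, 2)

U is separable, so gradient descent decouples: x follows -∂U/∂x, y follows -∂U/∂y.
∂U/∂x = -6(x - 3)(x + 2); at x=0 this is 36, so x decreases.
∂U/∂y = -3(y - 4)(y - 2); at y=0 this is -24, so y increases.
x converges to its nearest critical value -2 (a local min of the x-part); y converges to 2. The iterate converges to (-2, 2).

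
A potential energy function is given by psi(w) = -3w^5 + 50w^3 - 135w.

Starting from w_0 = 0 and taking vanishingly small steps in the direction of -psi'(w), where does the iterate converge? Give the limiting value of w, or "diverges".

psi'(w) = -15(w - 3)(w - 1)(w + 1)(w + 3), so psi'(0) = -135.
Gradient descent moves in the -psi' direction, i.e. w is increasing.
The nearest critical point in that direction is w = 1, where psi'' = 240 > 0 (a local minimum). The iterate converges there.

1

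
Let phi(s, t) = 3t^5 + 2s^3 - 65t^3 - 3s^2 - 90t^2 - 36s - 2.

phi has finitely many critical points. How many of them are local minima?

2

phi separates as a function of s plus a function of t, so ∇phi=0 decouples.
∂phi/∂s = 6(s - 3)(s + 2) = 0 at s ∈ {-2, 3}; ∂phi/∂t = 15t(t - 4)(t + 1)(t + 3) = 0 at t ∈ {-3, -1, 0, 4}.
The Hessian is diagonal: diag(phi_ss, phi_tt). Second derivatives: phi_ss(-2)=-30, phi_ss(3)=30; phi_tt(-3)=-630, phi_tt(-1)=150, phi_tt(0)=-180, phi_tt(4)=2100.
Local minima occur where both diagonal entries positive: (3, -1), (3, 4). Count: 2.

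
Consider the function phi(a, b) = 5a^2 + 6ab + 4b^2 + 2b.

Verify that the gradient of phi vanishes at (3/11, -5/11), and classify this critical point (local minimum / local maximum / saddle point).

local minimum

∇phi = (10a + 6b, 6a + 8b + 2); substituting (3/11, -5/11) gives ∇phi = (0, 0), so (3/11, -5/11) is indeed a critical point.
The Hessian of phi is constant: H = [[10, 6], [6, 8]].
det(H) = 10·8 − 6² = 44.
det(H) > 0 and tr(H) = 18 > 0, so H is positive definite and the point is a local minimum.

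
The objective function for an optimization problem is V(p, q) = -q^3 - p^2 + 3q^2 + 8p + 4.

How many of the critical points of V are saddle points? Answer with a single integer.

V separates as a function of p plus a function of q, so ∇V=0 decouples.
∂V/∂p = -2(p - 4) = 0 at p ∈ {4}; ∂V/∂q = -3q(q - 2) = 0 at q ∈ {0, 2}.
The Hessian is diagonal: diag(V_pp, V_qq). Second derivatives: V_pp(4)=-2; V_qq(0)=6, V_qq(2)=-6.
Saddle points occur where the two diagonal entries have opposite signs: (4, 0). Count: 1.

1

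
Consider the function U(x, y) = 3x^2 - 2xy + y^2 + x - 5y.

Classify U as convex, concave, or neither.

convex

U is quadratic, so its Hessian is the constant matrix H = [[6, -2], [-2, 2]].
det(H) = 8, tr(H) = 8.
det(H) > 0 and tr(H) > 0, so H is positive definite everywhere: convex.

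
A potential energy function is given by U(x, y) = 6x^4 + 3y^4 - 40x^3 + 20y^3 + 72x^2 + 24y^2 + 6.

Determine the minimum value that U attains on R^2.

-122

U(x,y) separates as P(x) + Q(y) + 6, so its minimum is min P + min Q + 6.
P'(x) = 24x(x - 3)(x - 2) vanishes at x ∈ {0, 2, 3}; Q'(y) = 12y(y + 1)(y + 4) vanishes at y ∈ {-4, -1, 0}.
Local minima of P (where P''>0): P(0)=0, P(3)=54. Local minima of Q: Q(-4)=-128, Q(0)=0.
So the global minimum of U is P(0) + Q(-4) + 6 = 0 − 128 + 6 = -122, attained at (0, -4).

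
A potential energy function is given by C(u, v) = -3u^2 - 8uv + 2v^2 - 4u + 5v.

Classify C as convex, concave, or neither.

C is quadratic, so its Hessian is the constant matrix H = [[-6, -8], [-8, 4]].
det(H) = -88, tr(H) = -2.
det(H) < 0, so H is indefinite: neither convex nor concave.

neither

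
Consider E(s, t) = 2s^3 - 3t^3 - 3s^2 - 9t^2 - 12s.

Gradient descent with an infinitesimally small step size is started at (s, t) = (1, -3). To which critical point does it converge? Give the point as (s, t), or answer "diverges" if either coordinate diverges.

(2, -2)

E is separable, so gradient descent decouples: s follows -∂E/∂s, t follows -∂E/∂t.
∂E/∂s = 6(s - 2)(s + 1); at s=1 this is -12, so s increases.
∂E/∂t = -9t(t + 2); at t=-3 this is -27, so t increases.
s converges to its nearest critical value 2 (a local min of the s-part); t converges to -2. The iterate converges to (2, -2).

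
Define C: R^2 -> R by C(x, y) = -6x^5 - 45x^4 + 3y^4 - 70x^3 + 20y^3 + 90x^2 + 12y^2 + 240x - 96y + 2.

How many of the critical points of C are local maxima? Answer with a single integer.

C separates as a function of x plus a function of y, so ∇C=0 decouples.
∂C/∂x = -30(x - 1)(x + 1)(x + 2)(x + 4) = 0 at x ∈ {-4, -2, -1, 1}; ∂C/∂y = 12(y - 1)(y + 2)(y + 4) = 0 at y ∈ {-4, -2, 1}.
The Hessian is diagonal: diag(C_xx, C_yy). Second derivatives: C_xx(-4)=900, C_xx(-2)=-180, C_xx(-1)=180, C_xx(1)=-900; C_yy(-4)=120, C_yy(-2)=-72, C_yy(1)=180.
Local maxima occur where both diagonal entries negative: (-2, -2), (1, -2). Count: 2.

2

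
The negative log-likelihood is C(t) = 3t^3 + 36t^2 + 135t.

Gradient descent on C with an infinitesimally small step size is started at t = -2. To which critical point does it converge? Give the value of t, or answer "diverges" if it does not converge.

-3

C'(t) = 9(t + 3)(t + 5), so C'(-2) = 27.
Gradient descent moves in the -C' direction, i.e. t is decreasing.
The nearest critical point in that direction is t = -3, where C'' = 18 > 0 (a local minimum). The iterate converges there.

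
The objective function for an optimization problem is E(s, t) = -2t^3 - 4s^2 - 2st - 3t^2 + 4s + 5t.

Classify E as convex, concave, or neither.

neither

The term -2t^3 is cubic, so the Hessian is not constant.
∂²E/∂t² = -12t - 6, which takes both signs as t varies (negative for sufficiently large t). A diagonal entry of the Hessian changing sign means the Hessian is neither positive- nor negative-semidefinite on all of R^2.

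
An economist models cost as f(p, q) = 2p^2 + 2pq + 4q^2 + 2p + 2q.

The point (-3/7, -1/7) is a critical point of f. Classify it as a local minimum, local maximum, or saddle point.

The Hessian of f is constant: H = [[4, 2], [2, 8]].
det(H) = 4·8 − 2² = 28.
det(H) > 0 and tr(H) = 12 > 0, so H is positive definite and the point is a local minimum.

local minimum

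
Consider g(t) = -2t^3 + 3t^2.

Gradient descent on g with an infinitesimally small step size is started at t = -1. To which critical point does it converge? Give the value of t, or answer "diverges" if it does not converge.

g'(t) = -6t(t - 1), so g'(-1) = -12.
Gradient descent moves in the -g' direction, i.e. t is increasing.
The nearest critical point in that direction is t = 0, where g'' = 6 > 0 (a local minimum). The iterate converges there.

0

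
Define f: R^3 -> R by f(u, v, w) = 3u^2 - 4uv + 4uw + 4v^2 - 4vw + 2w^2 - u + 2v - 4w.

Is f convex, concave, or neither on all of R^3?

f is quadratic, so its Hessian is the constant matrix H = [[6, -4, 4], [-4, 8, -4], [4, -4, 4]].
Leading principal minors: 6, 32, 32.
All positive ⇒ H ≻ 0 ⇒ convex.

convex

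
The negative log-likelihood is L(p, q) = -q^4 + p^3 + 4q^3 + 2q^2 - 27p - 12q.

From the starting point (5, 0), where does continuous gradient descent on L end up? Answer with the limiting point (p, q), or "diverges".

L is separable, so gradient descent decouples: p follows -∂L/∂p, q follows -∂L/∂q.
∂L/∂p = 3(p - 3)(p + 3); at p=5 this is 48, so p decreases.
∂L/∂q = -4(q - 3)(q - 1)(q + 1); at q=0 this is -12, so q increases.
p converges to its nearest critical value 3 (a local min of the p-part); q converges to 1. The iterate converges to (3, 1).

(3, 1)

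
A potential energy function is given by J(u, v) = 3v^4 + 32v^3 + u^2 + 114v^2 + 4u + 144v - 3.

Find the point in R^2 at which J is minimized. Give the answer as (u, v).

J(u,v) separates as P(u) + Q(v) − 3, so its minimum is min P + min Q − 3.
P'(u) = 2u + 4 vanishes at u ∈ {-2}; Q'(v) = 12(v + 1)(v + 3)(v + 4) vanishes at v ∈ {-4, -3, -1}.
Local minima of P (where P''>0): P(-2)=-4. Local minima of Q: Q(-4)=-32, Q(-1)=-59.
So the global minimum of J is P(-2) + Q(-1) − 3 = -4 − 59 − 3 = -66, attained at (-2, -1).

(-2, -1)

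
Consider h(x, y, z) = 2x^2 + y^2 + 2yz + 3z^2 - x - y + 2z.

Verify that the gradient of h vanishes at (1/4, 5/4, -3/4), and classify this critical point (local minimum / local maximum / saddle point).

∇h = (4x - 1, 2y + 2z - 1, 2y + 6z + 2); substituting (1/4, 5/4, -3/4) gives ∇h = (0, 0, 0), so (1/4, 5/4, -3/4) is indeed a critical point.
The Hessian is constant: H = [[4, 0, 0], [0, 2, 2], [0, 2, 6]].
Leading principal minors: Δ₁ = 4, Δ₂ = 8, Δ₃ = 32.
All leading minors are positive, so H is positive definite: a local minimum.

local minimum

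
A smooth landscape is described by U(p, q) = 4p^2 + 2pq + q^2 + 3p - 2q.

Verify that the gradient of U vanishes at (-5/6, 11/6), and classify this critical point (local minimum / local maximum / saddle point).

∇U = (8p + 2q + 3, 2p + 2q - 2); substituting (-5/6, 11/6) gives ∇U = (0, 0), so (-5/6, 11/6) is indeed a critical point.
The Hessian of U is constant: H = [[8, 2], [2, 2]].
det(H) = 8·2 − 2² = 12.
det(H) > 0 and tr(H) = 10 > 0, so H is positive definite and the point is a local minimum.

local minimum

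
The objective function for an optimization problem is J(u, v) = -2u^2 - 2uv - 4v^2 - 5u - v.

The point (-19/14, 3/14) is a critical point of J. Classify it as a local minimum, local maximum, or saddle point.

local maximum

The Hessian of J is constant: H = [[-4, -2], [-2, -8]].
det(H) = (-4)·(-8) − (-2)² = 28.
det(H) > 0 and tr(H) = -12 < 0, so H is negative definite and the point is a local maximum.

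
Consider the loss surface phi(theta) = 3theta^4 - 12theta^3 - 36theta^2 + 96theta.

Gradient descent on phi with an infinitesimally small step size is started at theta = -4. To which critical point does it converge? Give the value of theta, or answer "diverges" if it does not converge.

-2

phi'(theta) = 12(theta - 4)(theta - 1)(theta + 2), so phi'(-4) = -960.
Gradient descent moves in the -phi' direction, i.e. theta is increasing.
The nearest critical point in that direction is theta = -2, where phi'' = 216 > 0 (a local minimum). The iterate converges there.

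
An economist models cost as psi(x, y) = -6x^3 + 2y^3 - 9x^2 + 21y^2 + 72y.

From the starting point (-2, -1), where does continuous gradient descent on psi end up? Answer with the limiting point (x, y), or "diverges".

(-1, -3)

psi is separable, so gradient descent decouples: x follows -∂psi/∂x, y follows -∂psi/∂y.
∂psi/∂x = -18x(x + 1); at x=-2 this is -36, so x increases.
∂psi/∂y = 6(y + 3)(y + 4); at y=-1 this is 36, so y decreases.
x converges to its nearest critical value -1 (a local min of the x-part); y converges to -3. The iterate converges to (-1, -3).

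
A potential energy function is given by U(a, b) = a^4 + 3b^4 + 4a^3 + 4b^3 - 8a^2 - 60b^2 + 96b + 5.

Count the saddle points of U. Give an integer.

4

U separates as a function of a plus a function of b, so ∇U=0 decouples.
∂U/∂a = 4a(a - 1)(a + 4) = 0 at a ∈ {-4, 0, 1}; ∂U/∂b = 12(b - 2)(b - 1)(b + 4) = 0 at b ∈ {-4, 1, 2}.
The Hessian is diagonal: diag(U_aa, U_bb). Second derivatives: U_aa(-4)=80, U_aa(0)=-16, U_aa(1)=20; U_bb(-4)=360, U_bb(1)=-60, U_bb(2)=72.
Saddle points occur where the two diagonal entries have opposite signs: (-4, 1), (0, -4), (0, 2), (1, 1). Count: 4.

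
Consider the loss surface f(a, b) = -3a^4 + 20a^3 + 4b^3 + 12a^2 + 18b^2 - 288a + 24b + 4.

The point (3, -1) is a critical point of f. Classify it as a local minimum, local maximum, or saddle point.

The mixed partial ∂²f/∂a∂b is 0, so the Hessian at any point is diag(f_aa, f_bb) = diag(12(-3a^2 + 10a + 2), 12(2b + 3)).
At (3, -1): H = diag(60, 12).
Both eigenvalues are positive, so H is positive definite: a local minimum.

local minimum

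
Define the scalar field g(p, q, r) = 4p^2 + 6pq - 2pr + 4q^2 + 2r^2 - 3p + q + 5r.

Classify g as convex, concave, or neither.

g is quadratic, so its Hessian is the constant matrix H = [[8, 6, -2], [6, 8, 0], [-2, 0, 4]].
Leading principal minors: 8, 28, 80.
All positive ⇒ H ≻ 0 ⇒ convex.

convex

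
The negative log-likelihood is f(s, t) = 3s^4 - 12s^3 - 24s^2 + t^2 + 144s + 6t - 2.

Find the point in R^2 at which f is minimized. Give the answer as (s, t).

f(s,t) separates as P(s) + Q(t) − 2, so its minimum is min P + min Q − 2.
P'(s) = 12(s - 3)(s - 2)(s + 2) vanishes at s ∈ {-2, 2, 3}; Q'(t) = 2(t + 3) vanishes at t ∈ {-3}.
Local minima of P (where P''>0): P(-2)=-240, P(3)=135. Local minima of Q: Q(-3)=-9.
So the global minimum of f is P(-2) + Q(-3) − 2 = -240 − 9 − 2 = -251, attained at (-2, -3).

(-2, -3)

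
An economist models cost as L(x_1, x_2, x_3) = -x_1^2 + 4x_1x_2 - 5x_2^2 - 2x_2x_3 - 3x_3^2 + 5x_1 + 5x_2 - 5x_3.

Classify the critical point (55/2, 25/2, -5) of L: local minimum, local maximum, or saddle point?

The Hessian is constant: H = [[-2, 4, 0], [4, -10, -2], [0, -2, -6]].
Leading principal minors: Δ₁ = -2, Δ₂ = 4, Δ₃ = -16.
The minors alternate sign starting negative (−, +, −), so H is negative definite: a local maximum.

local maximum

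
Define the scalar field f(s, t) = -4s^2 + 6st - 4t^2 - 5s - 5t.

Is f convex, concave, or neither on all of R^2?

f is quadratic, so its Hessian is the constant matrix H = [[-8, 6], [6, -8]].
det(H) = 28, tr(H) = -16.
det(H) > 0 and tr(H) < 0, so H is negative definite everywhere: concave.

concave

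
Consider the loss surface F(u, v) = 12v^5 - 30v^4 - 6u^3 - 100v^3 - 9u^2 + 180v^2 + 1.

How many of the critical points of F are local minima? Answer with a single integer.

F separates as a function of u plus a function of v, so ∇F=0 decouples.
∂F/∂u = -18u(u + 1) = 0 at u ∈ {-1, 0}; ∂F/∂v = 60v(v - 3)(v - 1)(v + 2) = 0 at v ∈ {-2, 0, 1, 3}.
The Hessian is diagonal: diag(F_uu, F_vv). Second derivatives: F_uu(-1)=18, F_uu(0)=-18; F_vv(-2)=-1800, F_vv(0)=360, F_vv(1)=-360, F_vv(3)=1800.
Local minima occur where both diagonal entries positive: (-1, 0), (-1, 3). Count: 2.

2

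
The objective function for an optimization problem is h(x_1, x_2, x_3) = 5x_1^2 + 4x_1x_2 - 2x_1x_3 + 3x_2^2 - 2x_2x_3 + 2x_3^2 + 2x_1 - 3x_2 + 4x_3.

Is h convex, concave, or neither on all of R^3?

convex

h is quadratic, so its Hessian is the constant matrix H = [[10, 4, -2], [4, 6, -2], [-2, -2, 4]].
Leading principal minors: 10, 44, 144.
All positive ⇒ H ≻ 0 ⇒ convex.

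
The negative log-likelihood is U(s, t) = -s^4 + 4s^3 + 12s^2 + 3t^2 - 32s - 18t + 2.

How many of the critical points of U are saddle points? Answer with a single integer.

2

U separates as a function of s plus a function of t, so ∇U=0 decouples.
∂U/∂s = -4(s - 4)(s - 1)(s + 2) = 0 at s ∈ {-2, 1, 4}; ∂U/∂t = 6(t - 3) = 0 at t ∈ {3}.
The Hessian is diagonal: diag(U_ss, U_tt). Second derivatives: U_ss(-2)=-72, U_ss(1)=36, U_ss(4)=-72; U_tt(3)=6.
Saddle points occur where the two diagonal entries have opposite signs: (-2, 3), (4, 3). Count: 2.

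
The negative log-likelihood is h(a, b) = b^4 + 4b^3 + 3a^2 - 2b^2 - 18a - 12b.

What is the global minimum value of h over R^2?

-36

h(a,b) separates as P(a) + Q(b), so its minimum is min P + min Q.
P'(a) = 6a - 18 vanishes at a ∈ {3}; Q'(b) = 4(b - 1)(b + 1)(b + 3) vanishes at b ∈ {-3, -1, 1}.
Local minima of P (where P''>0): P(3)=-27. Local minima of Q: Q(-3)=-9, Q(1)=-9.
So the global minimum of h is P(3) + Q(-3) = -27 − 9 = -36, attained at (3, -3).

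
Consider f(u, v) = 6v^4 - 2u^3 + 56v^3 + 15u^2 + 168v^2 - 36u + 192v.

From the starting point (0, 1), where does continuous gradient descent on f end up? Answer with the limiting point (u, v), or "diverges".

(2, -1)

f is separable, so gradient descent decouples: u follows -∂f/∂u, v follows -∂f/∂v.
∂f/∂u = -6(u - 3)(u - 2); at u=0 this is -36, so u increases.
∂f/∂v = 24(v + 1)(v + 2)(v + 4); at v=1 this is 720, so v decreases.
u converges to its nearest critical value 2 (a local min of the u-part); v converges to -1. The iterate converges to (2, -1).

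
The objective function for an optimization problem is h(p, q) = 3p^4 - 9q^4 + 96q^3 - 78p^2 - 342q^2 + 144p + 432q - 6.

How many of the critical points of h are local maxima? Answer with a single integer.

h separates as a function of p plus a function of q, so ∇h=0 decouples.
∂h/∂p = 12(p - 3)(p - 1)(p + 4) = 0 at p ∈ {-4, 1, 3}; ∂h/∂q = -36(q - 4)(q - 3)(q - 1) = 0 at q ∈ {1, 3, 4}.
The Hessian is diagonal: diag(h_pp, h_qq). Second derivatives: h_pp(-4)=420, h_pp(1)=-120, h_pp(3)=168; h_qq(1)=-216, h_qq(3)=72, h_qq(4)=-108.
Local maxima occur where both diagonal entries negative: (1, 1), (1, 4). Count: 2.

2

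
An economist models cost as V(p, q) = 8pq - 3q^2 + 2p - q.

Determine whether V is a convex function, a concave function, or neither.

V is quadratic, so its Hessian is the constant matrix H = [[0, 8], [8, -6]].
det(H) = -64, tr(H) = -6.
det(H) < 0, so H is indefinite: neither convex nor concave.

neither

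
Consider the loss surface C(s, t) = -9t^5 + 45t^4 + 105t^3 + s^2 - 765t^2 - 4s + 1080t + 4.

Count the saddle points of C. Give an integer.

C separates as a function of s plus a function of t, so ∇C=0 decouples.
∂C/∂s = 2(s - 2) = 0 at s ∈ {2}; ∂C/∂t = -45(t - 4)(t - 2)(t - 1)(t + 3) = 0 at t ∈ {-3, 1, 2, 4}.
The Hessian is diagonal: diag(C_ss, C_tt). Second derivatives: C_ss(2)=2; C_tt(-3)=6300, C_tt(1)=-540, C_tt(2)=450, C_tt(4)=-1890.
Saddle points occur where the two diagonal entries have opposite signs: (2, 1), (2, 4). Count: 2.

2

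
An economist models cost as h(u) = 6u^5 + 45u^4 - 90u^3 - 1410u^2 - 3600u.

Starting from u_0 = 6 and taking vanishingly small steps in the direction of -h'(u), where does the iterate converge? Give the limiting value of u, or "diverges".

4

h'(u) = 30(u - 4)(u + 2)(u + 3)(u + 5), so h'(6) = 47520.
Gradient descent moves in the -h' direction, i.e. u is decreasing.
The nearest critical point in that direction is u = 4, where h'' = 11340 > 0 (a local minimum). The iterate converges there.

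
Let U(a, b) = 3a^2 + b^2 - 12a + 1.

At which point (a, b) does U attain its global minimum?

(2, 0)

U(a,b) separates as P(a) + Q(b) + 1, so its minimum is min P + min Q + 1.
P'(a) = 6a - 12 vanishes at a ∈ {2}; Q'(b) = 2b vanishes at b ∈ {0}.
Local minima of P (where P''>0): P(2)=-12. Local minima of Q: Q(0)=0.
So the global minimum of U is P(2) + Q(0) + 1 = -12 + 0 + 1 = -11, attained at (2, 0).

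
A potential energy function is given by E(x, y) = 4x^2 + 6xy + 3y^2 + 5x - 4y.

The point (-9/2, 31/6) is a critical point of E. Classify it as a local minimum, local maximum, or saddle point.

local minimum

The Hessian of E is constant: H = [[8, 6], [6, 6]].
det(H) = 8·6 − 6² = 12.
det(H) > 0 and tr(H) = 14 > 0, so H is positive definite and the point is a local minimum.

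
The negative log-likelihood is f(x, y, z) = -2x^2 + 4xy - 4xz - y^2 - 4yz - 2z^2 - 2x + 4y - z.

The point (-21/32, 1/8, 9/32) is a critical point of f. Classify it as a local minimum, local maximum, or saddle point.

The Hessian is constant: H = [[-4, 4, -4], [4, -2, -4], [-4, -4, -4]].
Leading principal minors: Δ₁ = -4, Δ₂ = -8, Δ₃ = 256.
The minors fit neither the all-positive nor the alternating-sign pattern, so H is indefinite: a saddle point.

saddle point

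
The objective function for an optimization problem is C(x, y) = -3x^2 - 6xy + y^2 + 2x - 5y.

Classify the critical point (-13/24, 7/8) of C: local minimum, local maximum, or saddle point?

The Hessian of C is constant: H = [[-6, -6], [-6, 2]].
det(H) = (-6)·2 − (-6)² = -48.
Since det(H) < 0, H is indefinite and the critical point is a saddle point.

saddle point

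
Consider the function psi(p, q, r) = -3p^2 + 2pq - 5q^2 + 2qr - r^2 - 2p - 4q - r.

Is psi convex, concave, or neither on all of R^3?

concave

psi is quadratic, so its Hessian is the constant matrix H = [[-6, 2, 0], [2, -10, 2], [0, 2, -2]].
Leading principal minors: -6, 56, -88.
Signs alternate −, +, − ⇒ H ≺ 0 ⇒ concave.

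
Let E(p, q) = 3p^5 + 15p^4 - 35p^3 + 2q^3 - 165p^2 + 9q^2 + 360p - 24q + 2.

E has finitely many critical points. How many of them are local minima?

2

E separates as a function of p plus a function of q, so ∇E=0 decouples.
∂E/∂p = 15(p - 2)(p - 1)(p + 3)(p + 4) = 0 at p ∈ {-4, -3, 1, 2}; ∂E/∂q = 6(q - 1)(q + 4) = 0 at q ∈ {-4, 1}.
The Hessian is diagonal: diag(E_pp, E_qq). Second derivatives: E_pp(-4)=-450, E_pp(-3)=300, E_pp(1)=-300, E_pp(2)=450; E_qq(-4)=-30, E_qq(1)=30.
Local minima occur where both diagonal entries positive: (-3, 1), (2, 1). Count: 2.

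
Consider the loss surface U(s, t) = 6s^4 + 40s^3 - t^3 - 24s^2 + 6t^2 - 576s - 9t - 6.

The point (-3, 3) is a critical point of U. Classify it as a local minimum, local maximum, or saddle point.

local maximum

The mixed partial ∂²U/∂s∂t is 0, so the Hessian at any point is diag(U_ss, U_tt) = diag(24(3s^2 + 10s - 2), 6(-t + 2)).
At (-3, 3): H = diag(-120, -6).
Both eigenvalues are negative, so H is negative definite: a local maximum.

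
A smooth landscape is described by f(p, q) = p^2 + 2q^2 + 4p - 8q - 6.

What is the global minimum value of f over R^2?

-18

f(p,q) separates as A(p) + B(q) − 6, so its minimum is min A + min B − 6.
A'(p) = 2p + 4 vanishes at p ∈ {-2}; B'(q) = 4q - 8 vanishes at q ∈ {2}.
Local minima of A (where A''>0): A(-2)=-4. Local minima of B: B(2)=-8.
So the global minimum of f is A(-2) + B(2) − 6 = -4 − 8 − 6 = -18, attained at (-2, 2).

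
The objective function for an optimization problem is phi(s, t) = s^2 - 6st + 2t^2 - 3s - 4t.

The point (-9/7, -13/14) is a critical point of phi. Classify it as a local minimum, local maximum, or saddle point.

saddle point

The Hessian of phi is constant: H = [[2, -6], [-6, 4]].
det(H) = 2·4 − (-6)² = -28.
Since det(H) < 0, H is indefinite and the critical point is a saddle point.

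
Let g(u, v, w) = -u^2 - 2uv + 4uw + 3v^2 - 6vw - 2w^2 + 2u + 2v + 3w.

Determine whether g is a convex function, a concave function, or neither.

neither

g is quadratic, so its Hessian is the constant matrix H = [[-2, -2, 4], [-2, 6, -6], [4, -6, -4]].
Leading principal minors: -2, -16, 136.
Neither pattern holds ⇒ H is indefinite ⇒ neither convex nor concave.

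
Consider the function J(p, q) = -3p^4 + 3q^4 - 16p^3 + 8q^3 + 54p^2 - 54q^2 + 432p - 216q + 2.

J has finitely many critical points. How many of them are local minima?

J separates as a function of p plus a function of q, so ∇J=0 decouples.
∂J/∂p = -12(p - 3)(p + 3)(p + 4) = 0 at p ∈ {-4, -3, 3}; ∂J/∂q = 12(q - 3)(q + 2)(q + 3) = 0 at q ∈ {-3, -2, 3}.
The Hessian is diagonal: diag(J_pp, J_qq). Second derivatives: J_pp(-4)=-84, J_pp(-3)=72, J_pp(3)=-504; J_qq(-3)=72, J_qq(-2)=-60, J_qq(3)=360.
Local minima occur where both diagonal entries positive: (-3, -3), (-3, 3). Count: 2.

2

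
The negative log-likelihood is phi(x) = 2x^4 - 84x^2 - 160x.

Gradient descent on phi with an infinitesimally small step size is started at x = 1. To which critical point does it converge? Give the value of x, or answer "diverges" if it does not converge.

phi'(x) = 8(x - 5)(x + 1)(x + 4), so phi'(1) = -320.
Gradient descent moves in the -phi' direction, i.e. x is increasing.
The nearest critical point in that direction is x = 5, where phi'' = 432 > 0 (a local minimum). The iterate converges there.

5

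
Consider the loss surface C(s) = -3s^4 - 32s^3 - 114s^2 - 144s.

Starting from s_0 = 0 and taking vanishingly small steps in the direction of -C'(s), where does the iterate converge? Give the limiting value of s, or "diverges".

diverges

C'(s) = -12(s + 1)(s + 3)(s + 4), so C'(0) = -144.
Gradient descent moves in the -C' direction, i.e. s is increasing.
There is no critical point above s=0, and C' keeps the same sign, so the iterate runs off to +∞.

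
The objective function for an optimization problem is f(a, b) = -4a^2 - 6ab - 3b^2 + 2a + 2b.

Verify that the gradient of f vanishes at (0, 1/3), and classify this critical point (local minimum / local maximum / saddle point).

∇f = (-8a - 6b + 2, -6a - 6b + 2); substituting (0, 1/3) gives ∇f = (0, 0), so (0, 1/3) is indeed a critical point.
The Hessian of f is constant: H = [[-8, -6], [-6, -6]].
det(H) = (-8)·(-6) − (-6)² = 12.
det(H) > 0 and tr(H) = -14 < 0, so H is negative definite and the point is a local maximum.

local maximum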